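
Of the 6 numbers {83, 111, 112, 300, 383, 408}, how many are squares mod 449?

3

(83/449) = -1 → non-residue.
(111/449) = +1 → QR.
(112/449) = +1 → QR.
(300/449) = -1 → non-residue.
(383/449) = -1 → non-residue.
(408/449) = +1 → QR.
Total quadratic residues among the 6: 3.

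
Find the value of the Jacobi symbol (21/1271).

-1

Reciprocity: 21 ≡ 1 and 1271 ≡ 3 (mod 4), so (21/1271) = +(1271/21).
Reduce top mod 21: now compute (11/21).
Reciprocity: 11 ≡ 3 and 21 ≡ 1 (mod 4), so (11/21) = +(21/11).
Reduce top mod 11: now compute (10/11).
Pull out 2: since 11 ≡ 3 (mod 8), (2/11) = -1.
Reciprocity: 5 ≡ 1 and 11 ≡ 3 (mod 4), so (5/11) = +(11/5).
Reduce top mod 5: now compute (1/5).
Reached (1/5) = 1. Collecting the sign flips along the way, the symbol is -1.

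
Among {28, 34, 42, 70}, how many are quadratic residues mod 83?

(28/83) = +1 → QR.
(34/83) = -1 → non-residue.
(42/83) = -1 → non-residue.
(70/83) = +1 → QR.
Total quadratic residues among the 4: 2.

2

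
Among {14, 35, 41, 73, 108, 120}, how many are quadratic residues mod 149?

3

(14/149) = -1 → non-residue.
(35/149) = +1 → QR.
(41/149) = -1 → non-residue.
(73/149) = +1 → QR.
(108/149) = -1 → non-residue.
(120/149) = +1 → QR.
Total quadratic residues among the 6: 3.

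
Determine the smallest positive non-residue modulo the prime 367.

(2/367) = +1, so 2 is a residue.
(3/367) = −1, so 3 is the smallest positive non-residue mod 367.

3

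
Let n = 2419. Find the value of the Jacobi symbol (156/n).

-1

Pull out 2^2: since 2419 ≡ 3 (mod 8), (2/2419) = -1, so (2/2419)^2 = +1.
Reciprocity: 39 ≡ 3 and 2419 ≡ 3 (mod 4), so (39/2419) = −(2419/39).
Reduce top mod 39: now compute (1/39).
Reached (1/39) = 1. Collecting the sign flips along the way, the symbol is -1.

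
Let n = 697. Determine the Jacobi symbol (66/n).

Pull out 2: since 697 ≡ 1 (mod 8), (2/697) = +1.
Reciprocity: 33 ≡ 1 and 697 ≡ 1 (mod 4), so (33/697) = +(697/33).
Reduce top mod 33: now compute (4/33).
Pull out 2^2: since 33 ≡ 1 (mod 8), (2/33) = +1, so (2/33)^2 = +1.
Reached (1/33) = 1. Collecting the sign flips along the way, the symbol is +1.

1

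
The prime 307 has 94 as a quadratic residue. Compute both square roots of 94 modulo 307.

Since 307 ≡ 3 (mod 4), a square root of 94 is 94^((307+1)/4) = 94^77 mod 307.
Repeated squaring: 94^2≡240, 94^4≡191, 94^8≡255, 94^16≡248, 94^32≡104, 94^64≡71 (mod 307).
94^77 = 94^(64+8+4+1) ≡ 44 (mod 307).
Check: 44² = 1936 ≡ 94 (mod 307). The two roots are 44 and 263.

44, 263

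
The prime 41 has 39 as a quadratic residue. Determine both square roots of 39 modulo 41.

11, 30

41 ≡ 1 (mod 4), so we find a root by search.
Trying successive values, 11² = 121 ≡ 39 (mod 41). The other root is 41 − 11 = 30.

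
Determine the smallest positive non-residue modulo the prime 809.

3

(2/809) = +1, so 2 is a residue.
(3/809) = −1, so 3 is the smallest positive non-residue mod 809.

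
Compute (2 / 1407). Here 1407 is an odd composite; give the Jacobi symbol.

Pull out 2: since 1407 ≡ 7 (mod 8), (2/1407) = +1.
Reached (1/1407) = 1. Collecting the sign flips along the way, the symbol is +1.

1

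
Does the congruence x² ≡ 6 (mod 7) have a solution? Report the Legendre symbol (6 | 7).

Pull out 2: since 7 ≡ 7 (mod 8), (2/7) = +1.
Reciprocity: 3 ≡ 3 and 7 ≡ 3 (mod 4), so (3/7) = −(7/3).
Reduce top mod 3: now compute (1/3).
Reached (1/3) = 1. Collecting the sign flips along the way, the symbol is -1.

-1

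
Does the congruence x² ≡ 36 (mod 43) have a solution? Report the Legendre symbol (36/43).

1

Pull out 2^2: since 43 ≡ 3 (mod 8), (2/43) = -1, so (2/43)^2 = +1.
Reciprocity: 9 ≡ 1 and 43 ≡ 3 (mod 4), so (9/43) = +(43/9).
Reduce top mod 9: now compute (7/9).
Reciprocity: 7 ≡ 3 and 9 ≡ 1 (mod 4), so (7/9) = +(9/7).
Reduce top mod 7: now compute (2/7).
Pull out 2: since 7 ≡ 7 (mod 8), (2/7) = +1.
Reached (1/7) = 1. Collecting the sign flips along the way, the symbol is +1.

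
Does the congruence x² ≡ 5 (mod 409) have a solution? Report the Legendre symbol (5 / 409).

Reciprocity: 5 ≡ 1 and 409 ≡ 1 (mod 4), so (5/409) = +(409/5).
Reduce top mod 5: now compute (4/5).
Pull out 2^2: since 5 ≡ 5 (mod 8), (2/5) = -1, so (2/5)^2 = +1.
Reached (1/5) = 1. Collecting the sign flips along the way, the symbol is +1.

1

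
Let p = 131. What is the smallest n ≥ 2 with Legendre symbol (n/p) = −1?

(2/131) = −1, so 2 is the smallest positive non-residue mod 131.

2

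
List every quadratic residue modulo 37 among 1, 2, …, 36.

1,3,4,7,9,10,11,12,16,21,25,26,27,28,30,33,34,36

Square k = 1,…,18 (k and 37−k give the same square):
1²=1, 2²=4, 3²=9, 4²=16, 5²=25, 6²=36, 7²≡12, 8²≡27, 9²≡7, 10²≡26, 11²≡10, 12²≡33, 13²≡21, 14²≡11, 15²≡3, 16²≡34, 17²≡30, 18²≡28 (mod 37).
So the quadratic residues mod 37 are {1, 3, 4, 7, 9, 10, 11, 12, 16, 21, 25, 26, 27, 28, 30, 33, 34, 36}.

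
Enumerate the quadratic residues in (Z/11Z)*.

1, 3, 4, 5, 9

Square k = 1,…,5 (k and 11−k give the same square):
1²=1, 2²=4, 3²=9, 4²≡5, 5²≡3 (mod 11).
So the quadratic residues mod 11 are {1, 3, 4, 5, 9}.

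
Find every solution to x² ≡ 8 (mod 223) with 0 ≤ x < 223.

30, 193

Since 223 ≡ 3 (mod 4), a square root of 8 is 8^((223+1)/4) = 8^56 mod 223.
Repeated squaring: 8^2≡64, 8^4≡82, 8^8≡34, 8^16≡41, 8^32≡120 (mod 223).
8^56 = 8^(32+16+8) ≡ 30 (mod 223).
Check: 30² = 900 ≡ 8 (mod 223). The two roots are 30 and 193.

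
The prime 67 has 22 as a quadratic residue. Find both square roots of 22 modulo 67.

Since 67 ≡ 3 (mod 4), a square root of 22 is 22^((67+1)/4) = 22^17 mod 67.
Repeated squaring: 22^2≡15, 22^4≡24, 22^8≡40, 22^16≡59 (mod 67).
22^17 = 22^(16+1) ≡ 25 (mod 67).
Check: 25² = 625 ≡ 22 (mod 67). The two roots are 25 and 42.

25, 42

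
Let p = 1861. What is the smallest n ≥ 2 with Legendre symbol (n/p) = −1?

2

(2/1861) = −1, so 2 is the smallest positive non-residue mod 1861.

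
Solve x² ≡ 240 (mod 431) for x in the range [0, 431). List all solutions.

Since 431 ≡ 3 (mod 4), a square root of 240 is 240^((431+1)/4) = 240^108 mod 431.
Repeated squaring: 240^2≡277, 240^4≡11, 240^8≡121, 240^16≡418, 240^32≡169, 240^64≡115 (mod 431).
240^108 = 240^(64+32+8+4) ≡ 227 (mod 431).
Check: 227² = 51529 ≡ 240 (mod 431). The two roots are 204 and 227.

204, 227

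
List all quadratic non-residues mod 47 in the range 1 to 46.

Square k = 1,…,23 (k and 47−k give the same square):
1²=1, 2²=4, 3²=9, 4²=16, 5²=25, 6²=36, 7²≡2, 8²≡17, 9²≡34, 10²≡6, 11²≡27, 12²≡3, 13²≡28, 14²≡8, 15²≡37, 16²≡21, 17²≡7, 18²≡42, 19²≡32, 20²≡24, 21²≡18, 22²≡14, 23²≡12 (mod 47).
The residues are {1, 2, 3, 4, 6, 7, 8, 9, 12, 14, 16, 17, 18, 21, 24, 25, 27, 28, 32, 34, 36, 37, 42}; the non-residues are the remaining 23 nonzero classes.

5 10 11 13 15 19 20 22 23 26 29 30 31 33 35 38 39 40 41 43 44 45 46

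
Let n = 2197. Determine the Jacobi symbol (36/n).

Pull out 2^2: since 2197 ≡ 5 (mod 8), (2/2197) = -1, so (2/2197)^2 = +1.
Reciprocity: 9 ≡ 1 and 2197 ≡ 1 (mod 4), so (9/2197) = +(2197/9).
Reduce top mod 9: now compute (1/9).
Reached (1/9) = 1. Collecting the sign flips along the way, the symbol is +1.

1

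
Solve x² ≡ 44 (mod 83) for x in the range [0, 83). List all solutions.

Since 83 ≡ 3 (mod 4), a square root of 44 is 44^((83+1)/4) = 44^21 mod 83.
Repeated squaring: 44^2≡27, 44^4≡65, 44^8≡75, 44^16≡64 (mod 83).
44^21 = 44^(16+4+1) ≡ 25 (mod 83).
Check: 25² = 625 ≡ 44 (mod 83). The two roots are 25 and 58.

25, 58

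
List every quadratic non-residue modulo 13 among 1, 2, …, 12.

2 5 6 7 8 11

Square k = 1,…,6 (k and 13−k give the same square):
1²=1, 2²=4, 3²=9, 4²≡3, 5²≡12, 6²≡10 (mod 13).
The residues are {1, 3, 4, 9, 10, 12}; the non-residues are the remaining 6 nonzero classes.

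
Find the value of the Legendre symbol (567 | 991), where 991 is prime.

Euler's criterion: (567/991) ≡ 567^495 (mod 991).
567^2 ≡ 405 (mod 991)
567^4 ≡ 510 (mod 991)
567^8 ≡ 458 (mod 991)
567^16 ≡ 663 (mod 991)
567^32 ≡ 556 (mod 991)
567^64 ≡ 935 (mod 991)
567^128 ≡ 163 (mod 991)
567^256 ≡ 803 (mod 991)
567^495 = 567^(256+128+64+32+8+4+2+1) ≡ 990 (mod 991).
Result is 990 ≡ −1, so (567/991) = −1.

-1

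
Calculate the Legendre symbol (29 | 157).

-1

Euler's criterion: (29/157) ≡ 29^78 (mod 157).
29^2 ≡ 56 (mod 157)
29^4 ≡ 153 (mod 157)
29^8 ≡ 16 (mod 157)
29^16 ≡ 99 (mod 157)
29^32 ≡ 67 (mod 157)
29^64 ≡ 93 (mod 157)
29^78 = 29^(64+8+4+2) ≡ 156 (mod 157).
Result is 156 ≡ −1, so (29/157) = −1.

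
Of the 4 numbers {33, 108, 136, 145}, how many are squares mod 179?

2

(33/179) = -1 → non-residue.
(108/179) = +1 → QR.
(136/179) = -1 → non-residue.
(145/179) = +1 → QR.
Total quadratic residues among the 4: 2.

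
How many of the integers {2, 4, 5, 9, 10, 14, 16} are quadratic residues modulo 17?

4

(2/17) = +1 → QR.
(4/17) = +1 → QR.
(5/17) = -1 → non-residue.
(9/17) = +1 → QR.
(10/17) = -1 → non-residue.
(14/17) = -1 → non-residue.
(16/17) = +1 → QR.
Total quadratic residues among the 7: 4.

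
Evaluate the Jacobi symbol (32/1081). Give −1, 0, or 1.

1

Pull out 2^5: since 1081 ≡ 1 (mod 8), (2/1081) = +1, so (2/1081)^5 = +1.
Reached (1/1081) = 1. Collecting the sign flips along the way, the symbol is +1.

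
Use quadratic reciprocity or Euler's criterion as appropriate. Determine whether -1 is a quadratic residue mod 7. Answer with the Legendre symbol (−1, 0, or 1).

-1

First reduce: -1 ≡ 6 (mod 7).
Pull out 2: since 7 ≡ 7 (mod 8), (2/7) = +1.
Reciprocity: 3 ≡ 3 and 7 ≡ 3 (mod 4), so (3/7) = −(7/3).
Reduce top mod 3: now compute (1/3).
Reached (1/3) = 1. Collecting the sign flips along the way, the symbol is -1.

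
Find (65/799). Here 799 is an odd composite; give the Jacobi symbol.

-1

Reciprocity: 65 ≡ 1 and 799 ≡ 3 (mod 4), so (65/799) = +(799/65).
Reduce top mod 65: now compute (19/65).
Reciprocity: 19 ≡ 3 and 65 ≡ 1 (mod 4), so (19/65) = +(65/19).
Reduce top mod 19: now compute (8/19).
Pull out 2^3: since 19 ≡ 3 (mod 8), (2/19) = -1, so (2/19)^3 = -1.
Reached (1/19) = 1. Collecting the sign flips along the way, the symbol is -1.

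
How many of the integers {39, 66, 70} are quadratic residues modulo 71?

0

(39/71) = -1 → non-residue.
(66/71) = -1 → non-residue.
(70/71) = -1 → non-residue.
Total quadratic residues among the 3: 0.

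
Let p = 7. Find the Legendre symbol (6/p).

Pull out 2: since 7 ≡ 7 (mod 8), (2/7) = +1.
Reciprocity: 3 ≡ 3 and 7 ≡ 3 (mod 4), so (3/7) = −(7/3).
Reduce top mod 3: now compute (1/3).
Reached (1/3) = 1. Collecting the sign flips along the way, the symbol is -1.

-1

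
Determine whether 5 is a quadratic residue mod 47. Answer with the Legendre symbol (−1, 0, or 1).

-1

Euler's criterion: (5/47) ≡ 5^23 (mod 47).
5^2 ≡ 25 (mod 47)
5^4 ≡ 14 (mod 47)
5^8 ≡ 8 (mod 47)
5^16 ≡ 17 (mod 47)
5^23 = 5^(16+4+2+1) ≡ 46 (mod 47).
Result is 46 ≡ −1, so (5/47) = −1.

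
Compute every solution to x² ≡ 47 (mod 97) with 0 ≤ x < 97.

97 ≡ 1 (mod 4), so we find a root by search.
Trying successive values, 12² = 144 ≡ 47 (mod 97). The other root is 97 − 12 = 85.

12, 85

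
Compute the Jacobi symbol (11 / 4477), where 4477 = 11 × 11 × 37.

Reciprocity: 11 ≡ 3 and 4477 ≡ 1 (mod 4), so (11/4477) = +(4477/11).
Reduce top mod 11: now compute (0/11).
Top reduces to 0: gcd > 1, so the symbol is 0.

0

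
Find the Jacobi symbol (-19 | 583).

First reduce: -19 ≡ 564 (mod 583).
Pull out 2^2: since 583 ≡ 7 (mod 8), (2/583) = +1, so (2/583)^2 = +1.
Reciprocity: 141 ≡ 1 and 583 ≡ 3 (mod 4), so (141/583) = +(583/141).
Reduce top mod 141: now compute (19/141).
Reciprocity: 19 ≡ 3 and 141 ≡ 1 (mod 4), so (19/141) = +(141/19).
Reduce top mod 19: now compute (8/19).
Pull out 2^3: since 19 ≡ 3 (mod 8), (2/19) = -1, so (2/19)^3 = -1.
Reached (1/19) = 1. Collecting the sign flips along the way, the symbol is -1.

-1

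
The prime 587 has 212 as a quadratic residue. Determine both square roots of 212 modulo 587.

Since 587 ≡ 3 (mod 4), a square root of 212 is 212^((587+1)/4) = 212^147 mod 587.
Repeated squaring: 212^2≡332, 212^4≡455, 212^8≡401, 212^16≡550, 212^32≡195, 212^64≡457, 212^128≡464 (mod 587).
212^147 = 212^(128+16+2+1) ≡ 489 (mod 587).
Check: 489² = 239121 ≡ 212 (mod 587). The two roots are 98 and 489.

98, 489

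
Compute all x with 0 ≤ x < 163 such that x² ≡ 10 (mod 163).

Since 163 ≡ 3 (mod 4), a square root of 10 is 10^((163+1)/4) = 10^41 mod 163.
Repeated squaring: 10^2≡100, 10^4≡57, 10^8≡152, 10^16≡121, 10^32≡134 (mod 163).
10^41 = 10^(32+8+1) ≡ 93 (mod 163).
Check: 93² = 8649 ≡ 10 (mod 163). The two roots are 70 and 93.

70, 93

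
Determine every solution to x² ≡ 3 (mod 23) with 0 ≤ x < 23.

Since 23 ≡ 3 (mod 4), a square root of 3 is 3^((23+1)/4) = 3^6 mod 23.
Repeated squaring: 3^2≡9, 3^4≡12 (mod 23).
3^6 = 3^(4+2) ≡ 16 (mod 23).
Check: 16² = 256 ≡ 3 (mod 23). The two roots are 7 and 16.

7, 16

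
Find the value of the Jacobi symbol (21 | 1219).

1

Reciprocity: 21 ≡ 1 and 1219 ≡ 3 (mod 4), so (21/1219) = +(1219/21).
Reduce top mod 21: now compute (1/21).
Reached (1/21) = 1. Collecting the sign flips along the way, the symbol is +1.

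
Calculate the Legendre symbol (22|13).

First reduce: 22 ≡ 9 (mod 13).
Reciprocity: 9 ≡ 1 and 13 ≡ 1 (mod 4), so (9/13) = +(13/9).
Reduce top mod 9: now compute (4/9).
Pull out 2^2: since 9 ≡ 1 (mod 8), (2/9) = +1, so (2/9)^2 = +1.
Reached (1/9) = 1. Collecting the sign flips along the way, the symbol is +1.

1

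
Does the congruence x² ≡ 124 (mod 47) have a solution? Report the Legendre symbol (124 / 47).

-1

Euler's criterion: (124/47) ≡ 30^23 (mod 47).
30^2 ≡ 7 (mod 47)
30^4 ≡ 2 (mod 47)
30^8 ≡ 4 (mod 47)
30^16 ≡ 16 (mod 47)
30^23 = 30^(16+4+2+1) ≡ 46 (mod 47).
Result is 46 ≡ −1, so (124/47) = −1.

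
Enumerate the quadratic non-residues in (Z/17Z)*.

Square k = 1,…,8 (k and 17−k give the same square):
1²=1, 2²=4, 3²=9, 4²=16, 5²≡8, 6²≡2, 7²≡15, 8²≡13 (mod 17).
The residues are {1, 2, 4, 8, 9, 13, 15, 16}; the non-residues are the remaining 8 nonzero classes.

3,5,6,7,10,11,12,14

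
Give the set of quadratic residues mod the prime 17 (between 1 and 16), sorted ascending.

1, 2, 4, 8, 9, 13, 15, 16

Square k = 1,…,8 (k and 17−k give the same square):
1²=1, 2²=4, 3²=9, 4²=16, 5²≡8, 6²≡2, 7²≡15, 8²≡13 (mod 17).
So the quadratic residues mod 17 are {1, 2, 4, 8, 9, 13, 15, 16}.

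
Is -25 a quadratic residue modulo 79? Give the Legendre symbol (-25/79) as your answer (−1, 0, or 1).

-1

Euler's criterion: (-25/79) ≡ 54^39 (mod 79).
54^2 ≡ 72 (mod 79)
54^4 ≡ 49 (mod 79)
54^8 ≡ 31 (mod 79)
54^16 ≡ 13 (mod 79)
54^32 ≡ 11 (mod 79)
54^39 = 54^(32+4+2+1) ≡ 78 (mod 79).
Result is 78 ≡ −1, so (-25/79) = −1.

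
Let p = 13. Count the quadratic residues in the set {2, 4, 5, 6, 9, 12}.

3

(2/13) = -1 → non-residue.
(4/13) = +1 → QR.
(5/13) = -1 → non-residue.
(6/13) = -1 → non-residue.
(9/13) = +1 → QR.
(12/13) = +1 → QR.
Total quadratic residues among the 6: 3.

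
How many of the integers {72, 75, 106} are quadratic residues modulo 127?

1

(72/127) = +1 → QR.
(75/127) = -1 → non-residue.
(106/127) = -1 → non-residue.
Total quadratic residues among the 3: 1.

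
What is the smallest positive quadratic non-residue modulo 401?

(2/401) = +1, so 2 is a residue.
(3/401) = −1, so 3 is the smallest positive non-residue mod 401.

3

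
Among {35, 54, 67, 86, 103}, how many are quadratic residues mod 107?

(35/107) = +1 → QR.
(54/107) = -1 → non-residue.
(67/107) = -1 → non-residue.
(86/107) = +1 → QR.
(103/107) = -1 → non-residue.
Total quadratic residues among the 5: 2.

2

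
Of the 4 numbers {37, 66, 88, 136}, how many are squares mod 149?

(37/149) = +1 → QR.
(66/149) = -1 → non-residue.
(88/149) = +1 → QR.
(136/149) = -1 → non-residue.
Total quadratic residues among the 4: 2.

2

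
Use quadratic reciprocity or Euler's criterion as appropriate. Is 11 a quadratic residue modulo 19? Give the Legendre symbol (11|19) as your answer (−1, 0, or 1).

1

Euler's criterion: (11/19) ≡ 11^9 (mod 19).
11^2 ≡ 7 (mod 19)
11^4 ≡ 11 (mod 19)
11^8 ≡ 7 (mod 19)
11^9 = 11^(8+1) ≡ 1 (mod 19).
Result is 1, so (11/19) = 1.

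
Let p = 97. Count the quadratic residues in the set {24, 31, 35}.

(24/97) = +1 → QR.
(31/97) = +1 → QR.
(35/97) = +1 → QR.
Total quadratic residues among the 3: 3.

3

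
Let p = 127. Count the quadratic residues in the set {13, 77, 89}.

1

(13/127) = +1 → QR.
(77/127) = -1 → non-residue.
(89/127) = -1 → non-residue.
Total quadratic residues among the 3: 1.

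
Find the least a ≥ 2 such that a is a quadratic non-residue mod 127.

3

(2/127) = +1, so 2 is a residue.
(3/127) = −1, so 3 is the smallest positive non-residue mod 127.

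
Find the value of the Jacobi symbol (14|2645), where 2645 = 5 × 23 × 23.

Pull out 2: since 2645 ≡ 5 (mod 8), (2/2645) = -1.
Reciprocity: 7 ≡ 3 and 2645 ≡ 1 (mod 4), so (7/2645) = +(2645/7).
Reduce top mod 7: now compute (6/7).
Pull out 2: since 7 ≡ 7 (mod 8), (2/7) = +1.
Reciprocity: 3 ≡ 3 and 7 ≡ 3 (mod 4), so (3/7) = −(7/3).
Reduce top mod 3: now compute (1/3).
Reached (1/3) = 1. Collecting the sign flips along the way, the symbol is +1.

1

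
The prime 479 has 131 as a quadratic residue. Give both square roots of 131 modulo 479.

Since 479 ≡ 3 (mod 4), a square root of 131 is 131^((479+1)/4) = 131^120 mod 479.
Repeated squaring: 131^2≡396, 131^4≡183, 131^8≡438, 131^16≡244, 131^32≡140, 131^64≡440 (mod 479).
131^120 = 131^(64+32+16+8) ≡ 33 (mod 479).
Check: 33² = 1089 ≡ 131 (mod 479). The two roots are 33 and 446.

33, 446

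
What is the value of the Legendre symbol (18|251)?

Pull out 2: since 251 ≡ 3 (mod 8), (2/251) = -1.
Reciprocity: 9 ≡ 1 and 251 ≡ 3 (mod 4), so (9/251) = +(251/9).
Reduce top mod 9: now compute (8/9).
Pull out 2^3: since 9 ≡ 1 (mod 8), (2/9) = +1, so (2/9)^3 = +1.
Reached (1/9) = 1. Collecting the sign flips along the way, the symbol is -1.

-1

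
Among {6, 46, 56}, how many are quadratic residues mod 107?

(6/107) = -1 → non-residue.
(46/107) = -1 → non-residue.
(56/107) = +1 → QR.
Total quadratic residues among the 3: 1.

1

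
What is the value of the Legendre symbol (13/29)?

Reciprocity: 13 ≡ 1 and 29 ≡ 1 (mod 4), so (13/29) = +(29/13).
Reduce top mod 13: now compute (3/13).
Reciprocity: 3 ≡ 3 and 13 ≡ 1 (mod 4), so (3/13) = +(13/3).
Reduce top mod 3: now compute (1/3).
Reached (1/3) = 1. Collecting the sign flips along the way, the symbol is +1.

1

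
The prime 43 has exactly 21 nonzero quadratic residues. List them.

Square k = 1,…,21 (k and 43−k give the same square):
1²=1, 2²=4, 3²=9, 4²=16, 5²=25, 6²=36, 7²≡6, 8²≡21, 9²≡38, 10²≡14, 11²≡35, 12²≡15, 13²≡40, 14²≡24, 15²≡10, 16²≡41, 17²≡31, 18²≡23, 19²≡17, 20²≡13, 21²≡11 (mod 43).
So the quadratic residues mod 43 are {1, 4, 6, 9, 10, 11, 13, 14, 15, 16, 17, 21, 23, 24, 25, 31, 35, 36, 38, 40, 41}.

1 4 6 9 10 11 13 14 15 16 17 21 23 24 25 31 35 36 38 40 41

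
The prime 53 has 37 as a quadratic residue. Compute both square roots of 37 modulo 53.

53 ≡ 1 (mod 4), so we find a root by search.
Trying successive values, 14² = 196 ≡ 37 (mod 53). The other root is 53 − 14 = 39.

14, 39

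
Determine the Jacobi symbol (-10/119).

-1

First reduce: -10 ≡ 109 (mod 119).
Reciprocity: 109 ≡ 1 and 119 ≡ 3 (mod 4), so (109/119) = +(119/109).
Reduce top mod 109: now compute (10/109).
Pull out 2: since 109 ≡ 5 (mod 8), (2/109) = -1.
Reciprocity: 5 ≡ 1 and 109 ≡ 1 (mod 4), so (5/109) = +(109/5).
Reduce top mod 5: now compute (4/5).
Pull out 2^2: since 5 ≡ 5 (mod 8), (2/5) = -1, so (2/5)^2 = +1.
Reached (1/5) = 1. Collecting the sign flips along the way, the symbol is -1.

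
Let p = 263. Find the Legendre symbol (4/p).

Pull out 2^2: since 263 ≡ 7 (mod 8), (2/263) = +1, so (2/263)^2 = +1.
Reached (1/263) = 1. Collecting the sign flips along the way, the symbol is +1.

1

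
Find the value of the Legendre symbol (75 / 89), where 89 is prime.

-1

Euler's criterion: (75/89) ≡ 75^44 (mod 89).
75^2 ≡ 18 (mod 89)
75^4 ≡ 57 (mod 89)
75^8 ≡ 45 (mod 89)
75^16 ≡ 67 (mod 89)
75^32 ≡ 39 (mod 89)
75^44 = 75^(32+8+4) ≡ 88 (mod 89).
Result is 88 ≡ −1, so (75/89) = −1.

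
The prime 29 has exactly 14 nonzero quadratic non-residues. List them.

Square k = 1,…,14 (k and 29−k give the same square):
1²=1, 2²=4, 3²=9, 4²=16, 5²=25, 6²≡7, 7²≡20, 8²≡6, 9²≡23, 10²≡13, 11²≡5, 12²≡28, 13²≡24, 14²≡22 (mod 29).
The residues are {1, 4, 5, 6, 7, 9, 13, 16, 20, 22, 23, 24, 25, 28}; the non-residues are the remaining 14 nonzero classes.

2,3,8,10,11,12,14,15,17,18,19,21,26,27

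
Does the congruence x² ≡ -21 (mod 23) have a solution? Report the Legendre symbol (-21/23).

1

Euler's criterion: (-21/23) ≡ 2^11 (mod 23).
2^2 ≡ 4 (mod 23)
2^4 ≡ 16 (mod 23)
2^8 ≡ 3 (mod 23)
2^11 = 2^(8+2+1) ≡ 1 (mod 23).
Result is 1, so (-21/23) = 1.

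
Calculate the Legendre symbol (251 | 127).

First reduce: 251 ≡ 124 (mod 127).
Pull out 2^2: since 127 ≡ 7 (mod 8), (2/127) = +1, so (2/127)^2 = +1.
Reciprocity: 31 ≡ 3 and 127 ≡ 3 (mod 4), so (31/127) = −(127/31).
Reduce top mod 31: now compute (3/31).
Reciprocity: 3 ≡ 3 and 31 ≡ 3 (mod 4), so (3/31) = −(31/3).
Reduce top mod 3: now compute (1/3).
Reached (1/3) = 1. Collecting the sign flips along the way, the symbol is +1.

1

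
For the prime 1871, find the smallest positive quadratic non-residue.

(2/1871) = +1, so 2 is a residue.
(3/1871) = +1, so 3 is a residue.
(4/1871) = +1, so 4 is a residue.
(5/1871) = +1, so 5 is a residue.
(6/1871) = +1, so 6 is a residue.
(7/1871) = −1, so 7 is the smallest positive non-residue mod 1871.

7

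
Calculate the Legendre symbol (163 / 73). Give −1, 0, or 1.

-1

First reduce: 163 ≡ 17 (mod 73).
Reciprocity: 17 ≡ 1 and 73 ≡ 1 (mod 4), so (17/73) = +(73/17).
Reduce top mod 17: now compute (5/17).
Reciprocity: 5 ≡ 1 and 17 ≡ 1 (mod 4), so (5/17) = +(17/5).
Reduce top mod 5: now compute (2/5).
Pull out 2: since 5 ≡ 5 (mod 8), (2/5) = -1.
Reached (1/5) = 1. Collecting the sign flips along the way, the symbol is -1.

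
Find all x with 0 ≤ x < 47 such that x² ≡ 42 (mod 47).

18, 29

Since 47 ≡ 3 (mod 4), a square root of 42 is 42^((47+1)/4) = 42^12 mod 47.
Repeated squaring: 42^2≡25, 42^4≡14, 42^8≡8 (mod 47).
42^12 = 42^(8+4) ≡ 18 (mod 47).
Check: 18² = 324 ≡ 42 (mod 47). The two roots are 18 and 29.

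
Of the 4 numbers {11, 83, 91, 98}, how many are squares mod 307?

2

(11/307) = +1 → QR.
(83/307) = +1 → QR.
(91/307) = -1 → non-residue.
(98/307) = -1 → non-residue.
Total quadratic residues among the 4: 2.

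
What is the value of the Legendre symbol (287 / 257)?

1

Euler's criterion: (287/257) ≡ 30^128 (mod 257).
30^2 ≡ 129 (mod 257)
30^4 ≡ 193 (mod 257)
30^8 ≡ 241 (mod 257)
30^16 ≡ 256 (mod 257)
30^32 ≡ 1 (mod 257)
30^64 ≡ 1 (mod 257)
30^128 ≡ 1 (mod 257)
30^128 = 30^(128) ≡ 1 (mod 257).
Result is 1, so (287/257) = 1.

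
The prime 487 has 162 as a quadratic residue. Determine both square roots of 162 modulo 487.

Since 487 ≡ 3 (mod 4), a square root of 162 is 162^((487+1)/4) = 162^122 mod 487.
Repeated squaring: 162^2≡433, 162^4≡481, 162^8≡36, 162^16≡322, 162^32≡440, 162^64≡261 (mod 487).
162^122 = 162^(64+32+16+8+2) ≡ 332 (mod 487).
Check: 332² = 110224 ≡ 162 (mod 487). The two roots are 155 and 332.

155, 332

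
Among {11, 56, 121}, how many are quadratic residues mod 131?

2

(11/131) = +1 → QR.
(56/131) = -1 → non-residue.
(121/131) = +1 → QR.
Total quadratic residues among the 3: 2.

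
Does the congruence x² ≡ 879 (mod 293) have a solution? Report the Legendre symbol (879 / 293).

0

First reduce: 879 ≡ 0 (mod 293).
Top reduces to 0: gcd > 1, so the symbol is 0.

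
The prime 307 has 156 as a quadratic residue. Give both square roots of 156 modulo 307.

Since 307 ≡ 3 (mod 4), a square root of 156 is 156^((307+1)/4) = 156^77 mod 307.
Repeated squaring: 156^2≡83, 156^4≡135, 156^8≡112, 156^16≡264, 156^32≡7, 156^64≡49 (mod 307).
156^77 = 156^(64+8+4+1) ≡ 69 (mod 307).
Check: 69² = 4761 ≡ 156 (mod 307). The two roots are 69 and 238.

69, 238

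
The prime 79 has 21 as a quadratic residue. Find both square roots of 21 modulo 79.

10, 69

Since 79 ≡ 3 (mod 4), a square root of 21 is 21^((79+1)/4) = 21^20 mod 79.
Repeated squaring: 21^2≡46, 21^4≡62, 21^8≡52, 21^16≡18 (mod 79).
21^20 = 21^(16+4) ≡ 10 (mod 79).
Check: 10² = 100 ≡ 21 (mod 79). The two roots are 10 and 69.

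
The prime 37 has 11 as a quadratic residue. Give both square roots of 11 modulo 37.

14, 23

37 ≡ 1 (mod 4), so we find a root by search.
Trying successive values, 14² = 196 ≡ 11 (mod 37). The other root is 37 − 14 = 23.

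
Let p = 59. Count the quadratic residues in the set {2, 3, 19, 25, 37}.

3

(2/59) = -1 → non-residue.
(3/59) = +1 → QR.
(19/59) = +1 → QR.
(25/59) = +1 → QR.
(37/59) = -1 → non-residue.
Total quadratic residues among the 5: 3.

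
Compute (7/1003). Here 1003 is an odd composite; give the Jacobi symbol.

-1

Reciprocity: 7 ≡ 3 and 1003 ≡ 3 (mod 4), so (7/1003) = −(1003/7).
Reduce top mod 7: now compute (2/7).
Pull out 2: since 7 ≡ 7 (mod 8), (2/7) = +1.
Reached (1/7) = 1. Collecting the sign flips along the way, the symbol is -1.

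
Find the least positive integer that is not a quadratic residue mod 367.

3

(2/367) = +1, so 2 is a residue.
(3/367) = −1, so 3 is the smallest positive non-residue mod 367.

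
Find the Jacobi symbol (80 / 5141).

Pull out 2^4: since 5141 ≡ 5 (mod 8), (2/5141) = -1, so (2/5141)^4 = +1.
Reciprocity: 5 ≡ 1 and 5141 ≡ 1 (mod 4), so (5/5141) = +(5141/5).
Reduce top mod 5: now compute (1/5).
Reached (1/5) = 1. Collecting the sign flips along the way, the symbol is +1.

1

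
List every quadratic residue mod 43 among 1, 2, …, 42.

1 4 6 9 10 11 13 14 15 16 17 21 23 24 25 31 35 36 38 40 41

Square k = 1,…,21 (k and 43−k give the same square):
1²=1, 2²=4, 3²=9, 4²=16, 5²=25, 6²=36, 7²≡6, 8²≡21, 9²≡38, 10²≡14, 11²≡35, 12²≡15, 13²≡40, 14²≡24, 15²≡10, 16²≡41, 17²≡31, 18²≡23, 19²≡17, 20²≡13, 21²≡11 (mod 43).
So the quadratic residues mod 43 are {1, 4, 6, 9, 10, 11, 13, 14, 15, 16, 17, 21, 23, 24, 25, 31, 35, 36, 38, 40, 41}.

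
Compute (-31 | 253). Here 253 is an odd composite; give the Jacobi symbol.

1

First reduce: -31 ≡ 222 (mod 253).
Pull out 2: since 253 ≡ 5 (mod 8), (2/253) = -1.
Reciprocity: 111 ≡ 3 and 253 ≡ 1 (mod 4), so (111/253) = +(253/111).
Reduce top mod 111: now compute (31/111).
Reciprocity: 31 ≡ 3 and 111 ≡ 3 (mod 4), so (31/111) = −(111/31).
Reduce top mod 31: now compute (18/31).
Pull out 2: since 31 ≡ 7 (mod 8), (2/31) = +1.
Reciprocity: 9 ≡ 1 and 31 ≡ 3 (mod 4), so (9/31) = +(31/9).
Reduce top mod 9: now compute (4/9).
Pull out 2^2: since 9 ≡ 1 (mod 8), (2/9) = +1, so (2/9)^2 = +1.
Reached (1/9) = 1. Collecting the sign flips along the way, the symbol is +1.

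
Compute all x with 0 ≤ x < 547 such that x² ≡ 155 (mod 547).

75, 472

Since 547 ≡ 3 (mod 4), a square root of 155 is 155^((547+1)/4) = 155^137 mod 547.
Repeated squaring: 155^2≡504, 155^4≡208, 155^8≡51, 155^16≡413, 155^32≡452, 155^64≡273, 155^128≡137 (mod 547).
155^137 = 155^(128+8+1) ≡ 472 (mod 547).
Check: 472² = 222784 ≡ 155 (mod 547). The two roots are 75 and 472.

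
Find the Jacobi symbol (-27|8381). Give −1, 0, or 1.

First reduce: -27 ≡ 8354 (mod 8381).
Pull out 2: since 8381 ≡ 5 (mod 8), (2/8381) = -1.
Reciprocity: 4177 ≡ 1 and 8381 ≡ 1 (mod 4), so (4177/8381) = +(8381/4177).
Reduce top mod 4177: now compute (27/4177).
Reciprocity: 27 ≡ 3 and 4177 ≡ 1 (mod 4), so (27/4177) = +(4177/27).
Reduce top mod 27: now compute (19/27).
Reciprocity: 19 ≡ 3 and 27 ≡ 3 (mod 4), so (19/27) = −(27/19).
Reduce top mod 19: now compute (8/19).
Pull out 2^3: since 19 ≡ 3 (mod 8), (2/19) = -1, so (2/19)^3 = -1.
Reached (1/19) = 1. Collecting the sign flips along the way, the symbol is -1.

-1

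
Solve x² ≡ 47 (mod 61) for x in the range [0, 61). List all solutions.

13, 48

61 ≡ 1 (mod 4), so we find a root by search.
Trying successive values, 13² = 169 ≡ 47 (mod 61). The other root is 61 − 13 = 48.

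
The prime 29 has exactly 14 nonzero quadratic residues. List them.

Square k = 1,…,14 (k and 29−k give the same square):
1²=1, 2²=4, 3²=9, 4²=16, 5²=25, 6²≡7, 7²≡20, 8²≡6, 9²≡23, 10²≡13, 11²≡5, 12²≡28, 13²≡24, 14²≡22 (mod 29).
So the quadratic residues mod 29 are {1, 4, 5, 6, 7, 9, 13, 16, 20, 22, 23, 24, 25, 28}.

1, 4, 5, 6, 7, 9, 13, 16, 20, 22, 23, 24, 25, 28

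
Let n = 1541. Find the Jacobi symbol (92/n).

0

Pull out 2^2: since 1541 ≡ 5 (mod 8), (2/1541) = -1, so (2/1541)^2 = +1.
Reciprocity: 23 ≡ 3 and 1541 ≡ 1 (mod 4), so (23/1541) = +(1541/23).
Reduce top mod 23: now compute (0/23).
Top reduces to 0: gcd > 1, so the symbol is 0.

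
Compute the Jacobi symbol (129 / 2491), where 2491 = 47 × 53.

Reciprocity: 129 ≡ 1 and 2491 ≡ 3 (mod 4), so (129/2491) = +(2491/129).
Reduce top mod 129: now compute (40/129).
Pull out 2^3: since 129 ≡ 1 (mod 8), (2/129) = +1, so (2/129)^3 = +1.
Reciprocity: 5 ≡ 1 and 129 ≡ 1 (mod 4), so (5/129) = +(129/5).
Reduce top mod 5: now compute (4/5).
Pull out 2^2: since 5 ≡ 5 (mod 8), (2/5) = -1, so (2/5)^2 = +1.
Reached (1/5) = 1. Collecting the sign flips along the way, the symbol is +1.

1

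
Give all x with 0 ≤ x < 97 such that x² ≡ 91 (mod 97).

24, 73

97 ≡ 1 (mod 4), so we find a root by search.
Trying successive values, 24² = 576 ≡ 91 (mod 97). The other root is 97 − 24 = 73.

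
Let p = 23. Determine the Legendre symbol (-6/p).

-1

Euler's criterion: (-6/23) ≡ 17^11 (mod 23).
17^2 ≡ 13 (mod 23)
17^4 ≡ 8 (mod 23)
17^8 ≡ 18 (mod 23)
17^11 = 17^(8+2+1) ≡ 22 (mod 23).
Result is 22 ≡ −1, so (-6/23) = −1.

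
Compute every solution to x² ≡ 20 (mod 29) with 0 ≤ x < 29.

29 ≡ 1 (mod 4), so we find a root by search.
Trying successive values, 7² = 49 ≡ 20 (mod 29). The other root is 29 − 7 = 22.

7, 22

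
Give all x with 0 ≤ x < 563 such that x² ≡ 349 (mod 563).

Since 563 ≡ 3 (mod 4), a square root of 349 is 349^((563+1)/4) = 349^141 mod 563.
Repeated squaring: 349^2≡193, 349^4≡91, 349^8≡399, 349^16≡435, 349^32≡57, 349^64≡434, 349^128≡314 (mod 563).
349^141 = 349^(128+8+4+1) ≡ 51 (mod 563).
Check: 51² = 2601 ≡ 349 (mod 563). The two roots are 51 and 512.

51, 512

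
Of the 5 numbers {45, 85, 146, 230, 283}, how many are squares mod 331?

5

(45/331) = +1 → QR.
(85/331) = +1 → QR.
(146/331) = +1 → QR.
(230/331) = +1 → QR.
(283/331) = +1 → QR.
Total quadratic residues among the 5: 5.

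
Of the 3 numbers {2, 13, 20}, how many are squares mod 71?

2

(2/71) = +1 → QR.
(13/71) = -1 → non-residue.
(20/71) = +1 → QR.
Total quadratic residues among the 3: 2.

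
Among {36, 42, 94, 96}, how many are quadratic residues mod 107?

(36/107) = +1 → QR.
(42/107) = +1 → QR.
(94/107) = -1 → non-residue.
(96/107) = -1 → non-residue.
Total quadratic residues among the 4: 2.

2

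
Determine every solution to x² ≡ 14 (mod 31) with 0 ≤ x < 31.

13, 18

Since 31 ≡ 3 (mod 4), a square root of 14 is 14^((31+1)/4) = 14^8 mod 31.
Repeated squaring: 14^2≡10, 14^4≡7, 14^8≡18 (mod 31).
14^8 = 14^(8) ≡ 18 (mod 31).
Check: 18² = 324 ≡ 14 (mod 31). The two roots are 13 and 18.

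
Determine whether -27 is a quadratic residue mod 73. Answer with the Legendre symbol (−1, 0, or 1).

First reduce: -27 ≡ 46 (mod 73).
Pull out 2: since 73 ≡ 1 (mod 8), (2/73) = +1.
Reciprocity: 23 ≡ 3 and 73 ≡ 1 (mod 4), so (23/73) = +(73/23).
Reduce top mod 23: now compute (4/23).
Pull out 2^2: since 23 ≡ 7 (mod 8), (2/23) = +1, so (2/23)^2 = +1.
Reached (1/23) = 1. Collecting the sign flips along the way, the symbol is +1.

1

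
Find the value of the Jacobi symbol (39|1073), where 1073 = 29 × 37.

1

Reciprocity: 39 ≡ 3 and 1073 ≡ 1 (mod 4), so (39/1073) = +(1073/39).
Reduce top mod 39: now compute (20/39).
Pull out 2^2: since 39 ≡ 7 (mod 8), (2/39) = +1, so (2/39)^2 = +1.
Reciprocity: 5 ≡ 1 and 39 ≡ 3 (mod 4), so (5/39) = +(39/5).
Reduce top mod 5: now compute (4/5).
Pull out 2^2: since 5 ≡ 5 (mod 8), (2/5) = -1, so (2/5)^2 = +1.
Reached (1/5) = 1. Collecting the sign flips along the way, the symbol is +1.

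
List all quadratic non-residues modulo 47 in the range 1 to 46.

5, 10, 11, 13, 15, 19, 20, 22, 23, 26, 29, 30, 31, 33, 35, 38, 39, 40, 41, 43, 44, 45, 46

Square k = 1,…,23 (k and 47−k give the same square):
1²=1, 2²=4, 3²=9, 4²=16, 5²=25, 6²=36, 7²≡2, 8²≡17, 9²≡34, 10²≡6, 11²≡27, 12²≡3, 13²≡28, 14²≡8, 15²≡37, 16²≡21, 17²≡7, 18²≡42, 19²≡32, 20²≡24, 21²≡18, 22²≡14, 23²≡12 (mod 47).
The residues are {1, 2, 3, 4, 6, 7, 8, 9, 12, 14, 16, 17, 18, 21, 24, 25, 27, 28, 32, 34, 36, 37, 42}; the non-residues are the remaining 23 nonzero classes.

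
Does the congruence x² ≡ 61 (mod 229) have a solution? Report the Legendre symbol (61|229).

Euler's criterion: (61/229) ≡ 61^114 (mod 229).
61^2 ≡ 57 (mod 229)
61^4 ≡ 43 (mod 229)
61^8 ≡ 17 (mod 229)
61^16 ≡ 60 (mod 229)
61^32 ≡ 165 (mod 229)
61^64 ≡ 203 (mod 229)
61^114 = 61^(64+32+16+2) ≡ 1 (mod 229).
Result is 1, so (61/229) = 1.

1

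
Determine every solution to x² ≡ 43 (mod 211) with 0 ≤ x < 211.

Since 211 ≡ 3 (mod 4), a square root of 43 is 43^((211+1)/4) = 43^53 mod 211.
Repeated squaring: 43^2≡161, 43^4≡179, 43^8≡180, 43^16≡117, 43^32≡185 (mod 211).
43^53 = 43^(32+16+4+1) ≡ 185 (mod 211).
Check: 185² = 34225 ≡ 43 (mod 211). The two roots are 26 and 185.

26, 185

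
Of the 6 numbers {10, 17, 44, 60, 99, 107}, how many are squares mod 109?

1

(10/109) = -1 → non-residue.
(17/109) = -1 → non-residue.
(44/109) = -1 → non-residue.
(60/109) = +1 → QR.
(99/109) = -1 → non-residue.
(107/109) = -1 → non-residue.
Total quadratic residues among the 6: 1.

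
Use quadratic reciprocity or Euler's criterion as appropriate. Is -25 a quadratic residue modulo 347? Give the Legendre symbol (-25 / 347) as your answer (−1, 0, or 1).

-1

First reduce: -25 ≡ 322 (mod 347).
Pull out 2: since 347 ≡ 3 (mod 8), (2/347) = -1.
Reciprocity: 161 ≡ 1 and 347 ≡ 3 (mod 4), so (161/347) = +(347/161).
Reduce top mod 161: now compute (25/161).
Reciprocity: 25 ≡ 1 and 161 ≡ 1 (mod 4), so (25/161) = +(161/25).
Reduce top mod 25: now compute (11/25).
Reciprocity: 11 ≡ 3 and 25 ≡ 1 (mod 4), so (11/25) = +(25/11).
Reduce top mod 11: now compute (3/11).
Reciprocity: 3 ≡ 3 and 11 ≡ 3 (mod 4), so (3/11) = −(11/3).
Reduce top mod 3: now compute (2/3).
Pull out 2: since 3 ≡ 3 (mod 8), (2/3) = -1.
Reached (1/3) = 1. Collecting the sign flips along the way, the symbol is -1.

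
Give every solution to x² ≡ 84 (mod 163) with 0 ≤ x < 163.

Since 163 ≡ 3 (mod 4), a square root of 84 is 84^((163+1)/4) = 84^41 mod 163.
Repeated squaring: 84^2≡47, 84^4≡90, 84^8≡113, 84^16≡55, 84^32≡91 (mod 163).
84^41 = 84^(32+8+1) ≡ 35 (mod 163).
Check: 35² = 1225 ≡ 84 (mod 163). The two roots are 35 and 128.

35, 128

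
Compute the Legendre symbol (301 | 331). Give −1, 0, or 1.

-1

Reciprocity: 301 ≡ 1 and 331 ≡ 3 (mod 4), so (301/331) = +(331/301).
Reduce top mod 301: now compute (30/301).
Pull out 2: since 301 ≡ 5 (mod 8), (2/301) = -1.
Reciprocity: 15 ≡ 3 and 301 ≡ 1 (mod 4), so (15/301) = +(301/15).
Reduce top mod 15: now compute (1/15).
Reached (1/15) = 1. Collecting the sign flips along the way, the symbol is -1.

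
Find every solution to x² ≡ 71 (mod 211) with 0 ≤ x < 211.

55, 156

Since 211 ≡ 3 (mod 4), a square root of 71 is 71^((211+1)/4) = 71^53 mod 211.
Repeated squaring: 71^2≡188, 71^4≡107, 71^8≡55, 71^16≡71, 71^32≡188 (mod 211).
71^53 = 71^(32+16+4+1) ≡ 55 (mod 211).
Check: 55² = 3025 ≡ 71 (mod 211). The two roots are 55 and 156.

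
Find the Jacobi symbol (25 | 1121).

1

Reciprocity: 25 ≡ 1 and 1121 ≡ 1 (mod 4), so (25/1121) = +(1121/25).
Reduce top mod 25: now compute (21/25).
Reciprocity: 21 ≡ 1 and 25 ≡ 1 (mod 4), so (21/25) = +(25/21).
Reduce top mod 21: now compute (4/21).
Pull out 2^2: since 21 ≡ 5 (mod 8), (2/21) = -1, so (2/21)^2 = +1.
Reached (1/21) = 1. Collecting the sign flips along the way, the symbol is +1.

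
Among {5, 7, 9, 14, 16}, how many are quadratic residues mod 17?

2

(5/17) = -1 → non-residue.
(7/17) = -1 → non-residue.
(9/17) = +1 → QR.
(14/17) = -1 → non-residue.
(16/17) = +1 → QR.
Total quadratic residues among the 5: 2.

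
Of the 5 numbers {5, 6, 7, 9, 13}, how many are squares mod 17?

(5/17) = -1 → non-residue.
(6/17) = -1 → non-residue.
(7/17) = -1 → non-residue.
(9/17) = +1 → QR.
(13/17) = +1 → QR.
Total quadratic residues among the 5: 2.

2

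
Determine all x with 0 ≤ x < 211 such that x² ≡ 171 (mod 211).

Since 211 ≡ 3 (mod 4), a square root of 171 is 171^((211+1)/4) = 171^53 mod 211.
Repeated squaring: 171^2≡123, 171^4≡148, 171^8≡171, 171^16≡123, 171^32≡148 (mod 211).
171^53 = 171^(32+16+4+1) ≡ 148 (mod 211).
Check: 148² = 21904 ≡ 171 (mod 211). The two roots are 63 and 148.

63, 148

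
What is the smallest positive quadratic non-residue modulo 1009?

(2/1009) = +1, so 2 is a residue.
(3/1009) = +1, so 3 is a residue.
(4/1009) = +1, so 4 is a residue.
(5/1009) = +1, so 5 is a residue.
(6/1009) = +1, so 6 is a residue.
(7/1009) = +1, so 7 is a residue.
(8/1009) = +1, so 8 is a residue.
(9/1009) = +1, so 9 is a residue.
(10/1009) = +1, so 10 is a residue.
(11/1009) = −1, so 11 is the smallest positive non-residue mod 1009.

11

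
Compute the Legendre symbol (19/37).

Reciprocity: 19 ≡ 3 and 37 ≡ 1 (mod 4), so (19/37) = +(37/19).
Reduce top mod 19: now compute (18/19).
Pull out 2: since 19 ≡ 3 (mod 8), (2/19) = -1.
Reciprocity: 9 ≡ 1 and 19 ≡ 3 (mod 4), so (9/19) = +(19/9).
Reduce top mod 9: now compute (1/9).
Reached (1/9) = 1. Collecting the sign flips along the way, the symbol is -1.

-1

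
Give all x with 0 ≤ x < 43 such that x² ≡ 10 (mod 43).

15, 28

Since 43 ≡ 3 (mod 4), a square root of 10 is 10^((43+1)/4) = 10^11 mod 43.
Repeated squaring: 10^2≡14, 10^4≡24, 10^8≡17 (mod 43).
10^11 = 10^(8+2+1) ≡ 15 (mod 43).
Check: 15² = 225 ≡ 10 (mod 43). The two roots are 15 and 28.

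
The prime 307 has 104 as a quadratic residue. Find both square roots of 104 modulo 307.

59, 248

Since 307 ≡ 3 (mod 4), a square root of 104 is 104^((307+1)/4) = 104^77 mod 307.
Repeated squaring: 104^2≡71, 104^4≡129, 104^8≡63, 104^16≡285, 104^32≡177, 104^64≡15 (mod 307).
104^77 = 104^(64+8+4+1) ≡ 248 (mod 307).
Check: 248² = 61504 ≡ 104 (mod 307). The two roots are 59 and 248.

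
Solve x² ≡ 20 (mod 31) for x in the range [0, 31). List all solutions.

12, 19

Since 31 ≡ 3 (mod 4), a square root of 20 is 20^((31+1)/4) = 20^8 mod 31.
Repeated squaring: 20^2≡28, 20^4≡9, 20^8≡19 (mod 31).
20^8 = 20^(8) ≡ 19 (mod 31).
Check: 19² = 361 ≡ 20 (mod 31). The two roots are 12 and 19.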